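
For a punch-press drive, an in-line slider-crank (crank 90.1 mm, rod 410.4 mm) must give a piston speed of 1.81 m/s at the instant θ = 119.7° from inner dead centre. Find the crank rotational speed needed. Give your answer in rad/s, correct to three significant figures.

26.0

For an in-line slider-crank, |v_piston| = rω|sinθ|·[1 + r cosθ/√(L² − r² sin²θ)].
With r = 0.0901 m, L = 0.4104 m, θ = 119.7°: the bracketed kinematic factor |dx/dθ| = 0.069591 m.
ω = v/|dx/dθ| = 1.81/0.069591 = 26.009 rad/s.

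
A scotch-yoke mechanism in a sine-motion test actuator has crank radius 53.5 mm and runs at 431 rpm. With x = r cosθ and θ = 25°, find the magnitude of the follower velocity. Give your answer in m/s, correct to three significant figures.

1.02

ω = 45.13 rad/s (from 431 rpm).
x = r cosθ ⇒ ẋ = −rω sinθ.
|v| = rω|sinθ| = 0.0535·45.13·|sin 25°| = 1.0205 m/s.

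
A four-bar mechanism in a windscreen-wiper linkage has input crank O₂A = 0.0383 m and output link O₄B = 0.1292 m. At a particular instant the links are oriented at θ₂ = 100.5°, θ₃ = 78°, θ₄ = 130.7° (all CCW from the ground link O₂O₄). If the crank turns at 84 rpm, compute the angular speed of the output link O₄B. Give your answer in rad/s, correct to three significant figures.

ω₂ = 8.796 rad/s (from 84 rpm).
Differentiating the loop-closure r₂e^{iθ₂}+r₃e^{iθ₃}=r₁+r₄e^{iθ₄} gives r₂ω₂e^{iθ₂}+r₃ω₃e^{iθ₃}=r₄ω₄e^{iθ₄}.
Eliminating the other unknown: ω₄ = r₂ω₂ sin(θ₂−θ₃) / [r₄ sin(θ₄−θ₃)].
Numerator sine = +0.38268; denominator sine = +0.79547.
Result = 0.0383·8.796·(+0.38268) / (0.1292·(+0.79547)) = +1.2545 rad/s; magnitude 1.2545 rad/s.

1.25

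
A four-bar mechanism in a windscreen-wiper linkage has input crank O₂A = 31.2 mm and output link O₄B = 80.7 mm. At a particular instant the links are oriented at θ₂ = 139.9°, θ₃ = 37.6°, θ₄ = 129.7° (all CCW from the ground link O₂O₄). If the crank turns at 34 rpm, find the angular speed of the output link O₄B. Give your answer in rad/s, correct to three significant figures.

1.35

ω₂ = 3.56 rad/s (from 34 rpm).
Differentiating the loop-closure r₂e^{iθ₂}+r₃e^{iθ₃}=r₁+r₄e^{iθ₄} gives r₂ω₂e^{iθ₂}+r₃ω₃e^{iθ₃}=r₄ω₄e^{iθ₄}.
Eliminating the other unknown: ω₄ = r₂ω₂ sin(θ₂−θ₃) / [r₄ sin(θ₄−θ₃)].
Numerator sine = +0.97705; denominator sine = +0.99933.
Result = 0.0312·3.56·(+0.97705) / (0.0807·(+0.99933)) = +1.3458 rad/s; magnitude 1.3458 rad/s.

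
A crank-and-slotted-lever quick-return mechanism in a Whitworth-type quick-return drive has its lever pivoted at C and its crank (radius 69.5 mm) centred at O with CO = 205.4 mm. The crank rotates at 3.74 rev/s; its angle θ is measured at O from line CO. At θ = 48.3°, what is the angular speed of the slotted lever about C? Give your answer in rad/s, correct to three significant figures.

ω = 23.5 rad/s (from 3.74 rev/s).
Crank pin A relative to C: A = (d + r cosθ, r sinθ); lever angle φ = atan2(r sinθ, d + r cosθ).
Differentiating tanφ: φ̇ = rω(d cosθ + r)/(d² + r² + 2dr cosθ).
d² + r² + 2dr cosθ = |CA|² = 0.0660121 m²;  d cosθ + r = +0.20614 m.
|ω_lever| = |0.0695·23.5·+0.20614| / 0.0660121 = 5.1 rad/s.

5.10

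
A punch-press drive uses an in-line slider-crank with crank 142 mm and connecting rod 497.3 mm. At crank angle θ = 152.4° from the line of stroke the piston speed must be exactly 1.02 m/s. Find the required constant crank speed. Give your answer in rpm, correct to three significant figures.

For an in-line slider-crank, |v_piston| = rω|sinθ|·[1 + r cosθ/√(L² − r² sin²θ)].
With r = 0.142 m, L = 0.4973 m, θ = 152.4°: the bracketed kinematic factor |dx/dθ| = 0.048993 m.
ω = v/|dx/dθ| = 1.02/0.048993 = 20.819 rad/s.
N = 60ω/(2π) = 198.81 rpm.

199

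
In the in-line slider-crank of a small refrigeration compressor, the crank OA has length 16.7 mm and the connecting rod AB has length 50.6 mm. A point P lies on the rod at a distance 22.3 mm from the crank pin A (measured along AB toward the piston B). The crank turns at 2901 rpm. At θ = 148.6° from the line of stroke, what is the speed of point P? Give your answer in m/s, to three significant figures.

3.35

ω = 303.8 rad/s.  Crank-pin speed |V_A| = rω = 5.0733 m/s, perpendicular to OA.
Rod angle: sinφ = −(r/L) sinθ ⇒ φ = -9.901°; ω_rod = −rω cosθ/√(L²−r²sin²θ) = +86.874 rad/s.
V_P = V_A + ω_rod × AP, with AP = 0.0223 m along the rod.
Components: V_Px = −rω sinθ − a·ω_rod·sinφ = -2.3101 m/s;  V_Py = rω cosθ + a·ω_rod·cosφ = -2.4219 m/s.
|V_P| = √(V_Px² + V_Py²) = 3.347 m/s.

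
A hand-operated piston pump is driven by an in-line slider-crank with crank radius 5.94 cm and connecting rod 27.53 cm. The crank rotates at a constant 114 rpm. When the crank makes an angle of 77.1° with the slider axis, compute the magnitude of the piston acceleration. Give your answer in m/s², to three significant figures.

0.212

ω = 2π·114/60 = 11.94 rad/s
x(θ) = r cosθ + √(L² − r² sin²θ); with ω constant, a = ω²·d²x/dθ².
d²x/dθ² = −r cosθ − r²(cos2θ)/√u − r⁴ sin²2θ/(4u^{3/2}),  u = L² − r² sin²θ = 0.0724376 m².
Substituting r = 0.0594 m, L = 0.2753 m, θ = 77.1°: d²x/dθ² = -0.0014884 m.
a = ω²·d²x/dθ² = (11.94)²·(-0.0014884) = -0.21213 m/s²;  |a| = 0.21213 m/s².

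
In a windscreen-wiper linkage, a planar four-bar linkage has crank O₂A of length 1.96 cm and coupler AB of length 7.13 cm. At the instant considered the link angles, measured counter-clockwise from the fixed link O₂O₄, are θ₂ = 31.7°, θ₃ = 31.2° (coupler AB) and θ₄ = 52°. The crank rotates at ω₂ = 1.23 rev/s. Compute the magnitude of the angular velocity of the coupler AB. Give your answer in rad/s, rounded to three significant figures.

ω₂ = 7.728 rad/s (from 1.23 rev/s).
Differentiating the loop-closure r₂e^{iθ₂}+r₃e^{iθ₃}=r₁+r₄e^{iθ₄} gives r₂ω₂e^{iθ₂}+r₃ω₃e^{iθ₃}=r₄ω₄e^{iθ₄}.
Eliminating the other unknown: ω₃ = r₂ω₂ sin(θ₄−θ₂) / [r₃ sin(θ₃−θ₄)].
Numerator sine = +0.34694; denominator sine = -0.35511.
Result = 0.0196·7.728·(+0.34694) / (0.0713·(-0.35511)) = -2.0756 rad/s; magnitude 2.0756 rad/s.

2.08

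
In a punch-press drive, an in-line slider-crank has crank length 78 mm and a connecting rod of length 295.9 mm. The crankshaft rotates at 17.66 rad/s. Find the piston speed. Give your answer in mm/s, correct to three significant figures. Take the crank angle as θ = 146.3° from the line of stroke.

595

ω = 17.66 rad/s
For an in-line slider-crank, x = r cosθ + √(L² − r² sin²θ), so v = −rω sinθ·[1 + r cosθ/√(L² − r² sin²θ)].
With r = 0.078 m, L = 0.2959 m, θ = 146.3°: √(L² − r² sin²θ) = 0.29272 m.
v = −0.078·17.66·0.55484·[1 + 0.078·-0.83195/0.29272] = -0.59485 m/s.
|v| = 0.59485 m/s = 594.85 mm/s.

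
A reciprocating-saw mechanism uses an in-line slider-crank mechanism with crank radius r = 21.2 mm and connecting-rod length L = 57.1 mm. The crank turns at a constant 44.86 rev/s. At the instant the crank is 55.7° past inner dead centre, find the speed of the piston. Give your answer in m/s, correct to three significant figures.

6.02

ω = 2π·44.9 = 281.9 rad/s
For an in-line slider-crank, x = r cosθ + √(L² − r² sin²θ), so v = −rω sinθ·[1 + r cosθ/√(L² − r² sin²θ)].
With r = 0.0212 m, L = 0.0571 m, θ = 55.7°: √(L² − r² sin²θ) = 0.054348 m.
v = −0.0212·281.9·0.82610·[1 + 0.0212·0.56353/0.054348] = -6.0215 m/s.
|v| = 6.0215 m/s.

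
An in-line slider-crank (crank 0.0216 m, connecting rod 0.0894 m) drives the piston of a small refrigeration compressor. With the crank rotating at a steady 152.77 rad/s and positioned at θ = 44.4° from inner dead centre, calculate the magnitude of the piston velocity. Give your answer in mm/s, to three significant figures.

2710

ω = 152.8 rad/s
For an in-line slider-crank, x = r cosθ + √(L² − r² sin²θ), so v = −rω sinθ·[1 + r cosθ/√(L² − r² sin²θ)].
With r = 0.0216 m, L = 0.0894 m, θ = 44.4°: √(L² − r² sin²θ) = 0.088113 m.
v = −0.0216·152.8·0.69966·[1 + 0.0216·0.71447/0.088113] = -2.7131 m/s.
|v| = 2.7131 m/s = 2713.1 mm/s.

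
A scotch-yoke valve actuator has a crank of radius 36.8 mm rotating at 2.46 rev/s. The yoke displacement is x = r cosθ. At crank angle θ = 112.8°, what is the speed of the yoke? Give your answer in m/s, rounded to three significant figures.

0.524

ω = 15.46 rad/s (from 2.46 rev/s).
x = r cosθ ⇒ ẋ = −rω sinθ.
|v| = rω|sinθ| = 0.0368·15.46·|sin 112.8°| = 0.52436 m/s.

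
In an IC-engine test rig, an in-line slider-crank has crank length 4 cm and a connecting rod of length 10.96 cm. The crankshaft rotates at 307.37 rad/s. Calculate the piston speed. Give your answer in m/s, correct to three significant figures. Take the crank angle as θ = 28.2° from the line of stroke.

ω = 307.4 rad/s
For an in-line slider-crank, x = r cosθ + √(L² − r² sin²θ), so v = −rω sinθ·[1 + r cosθ/√(L² − r² sin²θ)].
With r = 0.04 m, L = 0.1096 m, θ = 28.2°: √(L² − r² sin²θ) = 0.10796 m.
v = −0.04·307.4·0.47255·[1 + 0.04·0.88130/0.10796] = -7.7071 m/s.
|v| = 7.7071 m/s.

7.71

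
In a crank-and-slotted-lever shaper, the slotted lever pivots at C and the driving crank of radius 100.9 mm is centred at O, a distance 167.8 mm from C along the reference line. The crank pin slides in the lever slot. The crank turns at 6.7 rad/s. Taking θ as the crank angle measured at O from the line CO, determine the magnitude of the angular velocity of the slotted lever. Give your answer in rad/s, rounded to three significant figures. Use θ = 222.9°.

ω = 6.7 rad/s
Crank pin A relative to C: A = (d + r cosθ, r sinθ); lever angle φ = atan2(r sinθ, d + r cosθ).
Differentiating tanφ: φ̇ = rω(d cosθ + r)/(d² + r² + 2dr cosθ).
d² + r² + 2dr cosθ = |CA|² = 0.0135323 m²;  d cosθ + r = -0.022021 m.
|ω_lever| = |0.1009·6.7·-0.022021| / 0.0135323 = 1.1001 rad/s.

1.10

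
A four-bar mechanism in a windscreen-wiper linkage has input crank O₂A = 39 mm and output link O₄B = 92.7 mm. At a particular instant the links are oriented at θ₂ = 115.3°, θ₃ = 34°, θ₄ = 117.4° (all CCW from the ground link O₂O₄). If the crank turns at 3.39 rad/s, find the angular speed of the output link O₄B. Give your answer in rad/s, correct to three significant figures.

1.42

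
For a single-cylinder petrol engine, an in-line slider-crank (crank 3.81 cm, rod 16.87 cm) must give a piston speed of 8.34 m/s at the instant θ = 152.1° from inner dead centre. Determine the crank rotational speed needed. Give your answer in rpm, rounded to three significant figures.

For an in-line slider-crank, |v_piston| = rω|sinθ|·[1 + r cosθ/√(L² − r² sin²θ)].
With r = 0.0381 m, L = 0.1687 m, θ = 152.1°: the bracketed kinematic factor |dx/dθ| = 0.01425 m.
ω = v/|dx/dθ| = 8.34/0.01425 = 585.28 rad/s.
N = 60ω/(2π) = 5589 rpm.

5590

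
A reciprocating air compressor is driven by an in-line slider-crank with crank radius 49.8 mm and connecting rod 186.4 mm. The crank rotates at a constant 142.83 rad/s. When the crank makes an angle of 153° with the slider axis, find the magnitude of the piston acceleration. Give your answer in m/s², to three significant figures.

ω = 142.8 rad/s
x(θ) = r cosθ + √(L² − r² sin²θ); with ω constant, a = ω²·d²x/dθ².
d²x/dθ² = −r cosθ − r²(cos2θ)/√u − r⁴ sin²2θ/(4u^{3/2}),  u = L² − r² sin²θ = 0.0342338 m².
Substituting r = 0.0498 m, L = 0.1864 m, θ = 153°: d²x/dθ² = +0.036335 m.
a = ω²·d²x/dθ² = (142.8)²·(+0.036335) = +741.24 m/s²;  |a| = 741.24 m/s².

741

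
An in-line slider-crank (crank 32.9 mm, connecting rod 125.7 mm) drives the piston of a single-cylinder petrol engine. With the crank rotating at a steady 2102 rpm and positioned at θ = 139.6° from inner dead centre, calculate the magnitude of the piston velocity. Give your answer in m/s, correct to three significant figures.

3.74

ω = 2π·2102/60 = 220.1 rad/s
For an in-line slider-crank, x = r cosθ + √(L² − r² sin²θ), so v = −rω sinθ·[1 + r cosθ/√(L² − r² sin²θ)].
With r = 0.0329 m, L = 0.1257 m, θ = 139.6°: √(L² − r² sin²θ) = 0.12388 m.
v = −0.0329·220.1·0.64812·[1 + 0.0329·-0.76154/0.12388] = -3.7444 m/s.
|v| = 3.7444 m/s.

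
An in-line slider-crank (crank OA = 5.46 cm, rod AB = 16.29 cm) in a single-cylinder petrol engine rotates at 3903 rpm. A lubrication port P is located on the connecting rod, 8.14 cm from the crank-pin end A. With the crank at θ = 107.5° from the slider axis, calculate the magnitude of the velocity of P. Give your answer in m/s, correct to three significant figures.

20.4

ω = 408.7 rad/s.  Crank-pin speed |V_A| = rω = 22.316 m/s, perpendicular to OA.
Rod angle: sinφ = −(r/L) sinθ ⇒ φ = -18.642°; ω_rod = −rω cosθ/√(L²−r²sin²θ) = +43.476 rad/s.
V_P = V_A + ω_rod × AP, with AP = 0.0814 m along the rod.
Components: V_Px = −rω sinθ − a·ω_rod·sinφ = -20.152 m/s;  V_Py = rω cosθ + a·ω_rod·cosφ = -3.3574 m/s.
|V_P| = √(V_Px² + V_Py²) = 20.43 m/s.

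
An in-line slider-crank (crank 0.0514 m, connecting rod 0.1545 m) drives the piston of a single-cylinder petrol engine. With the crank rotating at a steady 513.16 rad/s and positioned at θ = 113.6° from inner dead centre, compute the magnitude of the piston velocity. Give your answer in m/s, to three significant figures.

ω = 513.2 rad/s
For an in-line slider-crank, x = r cosθ + √(L² − r² sin²θ), so v = −rω sinθ·[1 + r cosθ/√(L² − r² sin²θ)].
With r = 0.0514 m, L = 0.1545 m, θ = 113.6°: √(L² − r² sin²θ) = 0.14715 m.
v = −0.0514·513.2·0.91636·[1 + 0.0514·-0.40035/0.14715] = -20.79 m/s.
|v| = 20.79 m/s.

20.8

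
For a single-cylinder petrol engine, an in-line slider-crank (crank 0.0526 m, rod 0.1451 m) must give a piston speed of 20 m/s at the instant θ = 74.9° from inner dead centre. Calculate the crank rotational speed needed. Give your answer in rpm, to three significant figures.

3420

For an in-line slider-crank, |v_piston| = rω|sinθ|·[1 + r cosθ/√(L² − r² sin²θ)].
With r = 0.0526 m, L = 0.1451 m, θ = 74.9°: the bracketed kinematic factor |dx/dθ| = 0.055903 m.
ω = v/|dx/dθ| = 20/0.055903 = 357.76 rad/s.
N = 60ω/(2π) = 3416.4 rpm.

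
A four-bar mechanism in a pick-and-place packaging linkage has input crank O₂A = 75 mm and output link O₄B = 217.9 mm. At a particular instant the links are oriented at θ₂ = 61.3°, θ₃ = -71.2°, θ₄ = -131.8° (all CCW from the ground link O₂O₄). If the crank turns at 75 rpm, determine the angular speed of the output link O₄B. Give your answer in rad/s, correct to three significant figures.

2.29

ω₂ = 7.854 rad/s (from 75 rpm).
Differentiating the loop-closure r₂e^{iθ₂}+r₃e^{iθ₃}=r₁+r₄e^{iθ₄} gives r₂ω₂e^{iθ₂}+r₃ω₃e^{iθ₃}=r₄ω₄e^{iθ₄}.
Eliminating the other unknown: ω₄ = r₂ω₂ sin(θ₂−θ₃) / [r₄ sin(θ₄−θ₃)].
Numerator sine = +0.73728; denominator sine = -0.87121.
Result = 0.075·7.854·(+0.73728) / (0.2179·(-0.87121)) = -2.2877 rad/s; magnitude 2.2877 rad/s.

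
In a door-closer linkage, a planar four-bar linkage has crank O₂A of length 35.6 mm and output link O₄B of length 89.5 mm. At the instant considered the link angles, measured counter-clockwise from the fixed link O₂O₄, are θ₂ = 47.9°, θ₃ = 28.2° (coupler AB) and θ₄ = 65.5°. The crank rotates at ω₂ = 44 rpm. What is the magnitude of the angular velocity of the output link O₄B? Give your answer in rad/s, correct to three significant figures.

1.02

ω₂ = 4.608 rad/s (from 44 rpm).
Differentiating the loop-closure r₂e^{iθ₂}+r₃e^{iθ₃}=r₁+r₄e^{iθ₄} gives r₂ω₂e^{iθ₂}+r₃ω₃e^{iθ₃}=r₄ω₄e^{iθ₄}.
Eliminating the other unknown: ω₄ = r₂ω₂ sin(θ₂−θ₃) / [r₄ sin(θ₄−θ₃)].
Numerator sine = +0.33710; denominator sine = +0.60599.
Result = 0.0356·4.608·(+0.33710) / (0.0895·(+0.60599)) = +1.0195 rad/s; magnitude 1.0195 rad/s.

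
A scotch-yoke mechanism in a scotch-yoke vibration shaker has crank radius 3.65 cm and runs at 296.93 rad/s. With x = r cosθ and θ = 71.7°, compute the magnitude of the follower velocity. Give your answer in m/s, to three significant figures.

10.3

ω = 296.9 rad/s
x = r cosθ ⇒ ẋ = −rω sinθ.
|v| = rω|sinθ| = 0.0365·296.9·|sin 71.7°| = 10.29 m/s.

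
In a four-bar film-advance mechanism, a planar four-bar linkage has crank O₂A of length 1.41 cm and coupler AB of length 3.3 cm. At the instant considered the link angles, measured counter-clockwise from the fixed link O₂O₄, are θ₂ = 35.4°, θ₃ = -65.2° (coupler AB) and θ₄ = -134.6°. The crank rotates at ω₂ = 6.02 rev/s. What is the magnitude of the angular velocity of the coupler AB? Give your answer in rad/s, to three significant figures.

3.00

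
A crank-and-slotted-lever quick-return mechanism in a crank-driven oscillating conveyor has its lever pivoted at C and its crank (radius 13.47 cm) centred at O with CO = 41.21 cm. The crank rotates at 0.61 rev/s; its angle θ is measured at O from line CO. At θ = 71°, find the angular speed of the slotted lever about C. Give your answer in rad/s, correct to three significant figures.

0.619

ω = 3.833 rad/s (from 0.61 rev/s).
Crank pin A relative to C: A = (d + r cosθ, r sinθ); lever angle φ = atan2(r sinθ, d + r cosθ).
Differentiating tanφ: φ̇ = rω(d cosθ + r)/(d² + r² + 2dr cosθ).
d² + r² + 2dr cosθ = |CA|² = 0.224115 m²;  d cosθ + r = +0.26887 m.
|ω_lever| = |0.1347·3.833·+0.26887| / 0.224115 = 0.61936 rad/s.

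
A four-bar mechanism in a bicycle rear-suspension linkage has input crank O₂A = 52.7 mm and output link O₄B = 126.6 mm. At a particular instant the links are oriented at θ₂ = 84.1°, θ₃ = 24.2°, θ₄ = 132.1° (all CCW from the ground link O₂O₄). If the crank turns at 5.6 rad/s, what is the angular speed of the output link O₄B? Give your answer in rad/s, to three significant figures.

2.12

ω₂ = 5.6 rad/s
Differentiating the loop-closure r₂e^{iθ₂}+r₃e^{iθ₃}=r₁+r₄e^{iθ₄} gives r₂ω₂e^{iθ₂}+r₃ω₃e^{iθ₃}=r₄ω₄e^{iθ₄}.
Eliminating the other unknown: ω₄ = r₂ω₂ sin(θ₂−θ₃) / [r₄ sin(θ₄−θ₃)].
Numerator sine = +0.86515; denominator sine = +0.95159.
Result = 0.0527·5.6·(+0.86515) / (0.1266·(+0.95159)) = +2.1194 rad/s; magnitude 2.1194 rad/s.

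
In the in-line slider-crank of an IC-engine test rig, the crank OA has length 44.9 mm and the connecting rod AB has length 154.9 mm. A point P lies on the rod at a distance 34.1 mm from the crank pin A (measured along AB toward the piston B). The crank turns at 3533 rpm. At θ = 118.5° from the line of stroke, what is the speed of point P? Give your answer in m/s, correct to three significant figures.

ω = 370 rad/s.  Crank-pin speed |V_A| = rω = 16.612 m/s, perpendicular to OA.
Rod angle: sinφ = −(r/L) sinθ ⇒ φ = -14.758°; ω_rod = −rω cosθ/√(L²−r²sin²θ) = +52.917 rad/s.
V_P = V_A + ω_rod × AP, with AP = 0.0341 m along the rod.
Components: V_Px = −rω sinθ − a·ω_rod·sinφ = -14.139 m/s;  V_Py = rω cosθ + a·ω_rod·cosφ = -6.1815 m/s.
|V_P| = √(V_Px² + V_Py²) = 15.431 m/s.

15.4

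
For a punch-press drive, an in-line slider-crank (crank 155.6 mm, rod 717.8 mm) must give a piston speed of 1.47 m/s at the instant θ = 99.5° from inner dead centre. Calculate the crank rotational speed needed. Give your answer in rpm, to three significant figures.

For an in-line slider-crank, |v_piston| = rω|sinθ|·[1 + r cosθ/√(L² − r² sin²θ)].
With r = 0.1556 m, L = 0.7178 m, θ = 99.5°: the bracketed kinematic factor |dx/dθ| = 0.14785 m.
ω = v/|dx/dθ| = 1.47/0.14785 = 9.9428 rad/s.
N = 60ω/(2π) = 94.947 rpm.

94.9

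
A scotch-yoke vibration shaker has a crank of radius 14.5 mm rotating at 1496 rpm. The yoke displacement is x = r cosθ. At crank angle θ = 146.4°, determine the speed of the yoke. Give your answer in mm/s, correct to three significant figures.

ω = 156.7 rad/s (from 1496 rpm).
x = r cosθ ⇒ ẋ = −rω sinθ.
|v| = rω|sinθ| = 0.0145·156.7·|sin 146.4°| = 1.2571 m/s = 1257.1 mm/s.

1260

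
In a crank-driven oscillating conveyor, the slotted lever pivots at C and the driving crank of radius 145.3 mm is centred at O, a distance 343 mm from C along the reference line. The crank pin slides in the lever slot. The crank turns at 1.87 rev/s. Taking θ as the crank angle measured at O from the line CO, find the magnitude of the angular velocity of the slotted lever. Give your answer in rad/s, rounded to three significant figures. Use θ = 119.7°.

ω = 11.75 rad/s (from 1.87 rev/s).
Crank pin A relative to C: A = (d + r cosθ, r sinθ); lever angle φ = atan2(r sinθ, d + r cosθ).
Differentiating tanφ: φ̇ = rω(d cosθ + r)/(d² + r² + 2dr cosθ).
d² + r² + 2dr cosθ = |CA|² = 0.0893759 m²;  d cosθ + r = -0.024642 m.
|ω_lever| = |0.1453·11.75·-0.024642| / 0.0893759 = 0.4707 rad/s.

0.471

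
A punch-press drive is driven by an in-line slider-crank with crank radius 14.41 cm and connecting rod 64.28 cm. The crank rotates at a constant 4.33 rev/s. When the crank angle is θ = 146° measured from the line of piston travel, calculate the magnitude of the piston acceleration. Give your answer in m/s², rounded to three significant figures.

79.1

ω = 2π·4.33 = 27.21 rad/s
x(θ) = r cosθ + √(L² − r² sin²θ); with ω constant, a = ω²·d²x/dθ².
d²x/dθ² = −r cosθ − r²(cos2θ)/√u − r⁴ sin²2θ/(4u^{3/2}),  u = L² − r² sin²θ = 0.406699 m².
Substituting r = 0.1441 m, L = 0.6428 m, θ = 146°: d²x/dθ² = +0.10691 m.
a = ω²·d²x/dθ² = (27.21)²·(+0.10691) = +79.132 m/s²;  |a| = 79.132 m/s².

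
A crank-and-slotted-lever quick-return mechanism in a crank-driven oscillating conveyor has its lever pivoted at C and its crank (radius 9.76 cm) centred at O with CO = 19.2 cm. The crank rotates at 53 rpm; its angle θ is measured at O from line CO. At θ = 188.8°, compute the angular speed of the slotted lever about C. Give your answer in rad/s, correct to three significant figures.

ω = 5.55 rad/s (from 53 rpm).
Crank pin A relative to C: A = (d + r cosθ, r sinθ); lever angle φ = atan2(r sinθ, d + r cosθ).
Differentiating tanφ: φ̇ = rω(d cosθ + r)/(d² + r² + 2dr cosθ).
d² + r² + 2dr cosθ = |CA|² = 0.00935254 m²;  d cosθ + r = -0.09214 m.
|ω_lever| = |0.0976·5.55·-0.09214| / 0.00935254 = 5.3367 rad/s.

5.34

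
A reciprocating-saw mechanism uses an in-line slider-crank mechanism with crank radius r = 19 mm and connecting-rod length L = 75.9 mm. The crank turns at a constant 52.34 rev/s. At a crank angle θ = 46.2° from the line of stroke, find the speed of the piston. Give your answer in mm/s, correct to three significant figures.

5300

ω = 2π·52.3 = 328.9 rad/s
For an in-line slider-crank, x = r cosθ + √(L² − r² sin²θ), so v = −rω sinθ·[1 + r cosθ/√(L² − r² sin²θ)].
With r = 0.019 m, L = 0.0759 m, θ = 46.2°: √(L² − r² sin²θ) = 0.074651 m.
v = −0.019·328.9·0.72176·[1 + 0.019·0.69214/0.074651] = -5.3043 m/s.
|v| = 5.3043 m/s = 5304.3 mm/s.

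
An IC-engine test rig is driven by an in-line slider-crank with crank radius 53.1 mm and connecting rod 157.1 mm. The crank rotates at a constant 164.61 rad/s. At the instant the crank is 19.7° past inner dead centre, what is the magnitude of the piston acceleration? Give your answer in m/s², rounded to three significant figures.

1740

ω = 164.6 rad/s
x(θ) = r cosθ + √(L² − r² sin²θ); with ω constant, a = ω²·d²x/dθ².
d²x/dθ² = −r cosθ − r²(cos2θ)/√u − r⁴ sin²2θ/(4u^{3/2}),  u = L² − r² sin²θ = 0.02436 m².
Substituting r = 0.0531 m, L = 0.1571 m, θ = 19.7°: d²x/dθ² = -0.064163 m.
a = ω²·d²x/dθ² = (164.6)²·(-0.064163) = -1738.6 m/s²;  |a| = 1738.6 m/s².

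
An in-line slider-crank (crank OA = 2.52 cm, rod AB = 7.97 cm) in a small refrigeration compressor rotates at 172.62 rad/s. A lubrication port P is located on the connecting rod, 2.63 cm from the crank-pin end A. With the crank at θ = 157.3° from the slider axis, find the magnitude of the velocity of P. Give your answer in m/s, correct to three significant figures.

3.09

ω = 172.6 rad/s.  Crank-pin speed |V_A| = rω = 4.35 m/s, perpendicular to OA.
Rod angle: sinφ = −(r/L) sinθ ⇒ φ = -7.009°; ω_rod = −rω cosθ/√(L²−r²sin²θ) = +50.731 rad/s.
V_P = V_A + ω_rod × AP, with AP = 0.0263 m along the rod.
Components: V_Px = −rω sinθ − a·ω_rod·sinφ = -1.5159 m/s;  V_Py = rω cosθ + a·ω_rod·cosφ = -2.6888 m/s.
|V_P| = √(V_Px² + V_Py²) = 3.0867 m/s.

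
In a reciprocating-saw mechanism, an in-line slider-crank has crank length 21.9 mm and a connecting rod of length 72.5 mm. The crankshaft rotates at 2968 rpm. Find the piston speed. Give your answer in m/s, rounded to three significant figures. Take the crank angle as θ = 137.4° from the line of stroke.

ω = 2π·2968/60 = 310.8 rad/s
For an in-line slider-crank, x = r cosθ + √(L² − r² sin²θ), so v = −rω sinθ·[1 + r cosθ/√(L² − r² sin²θ)].
With r = 0.0219 m, L = 0.0725 m, θ = 137.4°: √(L² − r² sin²θ) = 0.070968 m.
v = −0.0219·310.8·0.67688·[1 + 0.0219·-0.73610/0.070968] = -3.5607 m/s.
|v| = 3.5607 m/s.

3.56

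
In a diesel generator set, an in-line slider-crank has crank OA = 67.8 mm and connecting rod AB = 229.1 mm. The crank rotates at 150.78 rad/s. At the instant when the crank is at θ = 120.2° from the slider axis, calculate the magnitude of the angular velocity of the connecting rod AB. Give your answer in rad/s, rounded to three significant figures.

23.2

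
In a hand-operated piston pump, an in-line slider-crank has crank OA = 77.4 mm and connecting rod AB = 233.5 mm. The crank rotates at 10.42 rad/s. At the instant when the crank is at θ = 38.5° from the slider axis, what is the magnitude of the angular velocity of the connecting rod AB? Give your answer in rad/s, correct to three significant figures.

ω = 10.42 rad/s
The rod makes angle φ with the slider axis where L sinφ = r sinθ; differentiating, L cosφ·φ̇ = r ω cosθ.
L cosφ = √(L² − r² sin²θ) = 0.22847 m.
|ω_rod| = r ω |cosθ| / √(L² − r² sin²θ) = 0.0774·10.42·0.78261/0.22847 = 2.7626 rad/s.

2.76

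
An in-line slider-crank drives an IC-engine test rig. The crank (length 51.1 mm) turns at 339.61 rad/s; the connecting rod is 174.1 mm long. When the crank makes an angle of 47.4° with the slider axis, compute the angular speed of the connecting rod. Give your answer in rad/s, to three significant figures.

ω = 339.6 rad/s
The rod makes angle φ with the slider axis where L sinφ = r sinθ; differentiating, L cosφ·φ̇ = r ω cosθ.
L cosφ = √(L² − r² sin²θ) = 0.16999 m.
|ω_rod| = r ω |cosθ| / √(L² − r² sin²θ) = 0.0511·339.6·0.67688/0.16999 = 69.102 rad/s.

69.1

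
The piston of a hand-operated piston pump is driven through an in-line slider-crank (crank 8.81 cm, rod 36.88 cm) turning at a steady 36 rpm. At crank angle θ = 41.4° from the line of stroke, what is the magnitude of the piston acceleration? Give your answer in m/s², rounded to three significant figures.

ω = 2π·36/60 = 3.77 rad/s
x(θ) = r cosθ + √(L² − r² sin²θ); with ω constant, a = ω²·d²x/dθ².
d²x/dθ² = −r cosθ − r²(cos2θ)/√u − r⁴ sin²2θ/(4u^{3/2}),  u = L² − r² sin²θ = 0.132619 m².
Substituting r = 0.0881 m, L = 0.3688 m, θ = 41.4°: d²x/dθ² = -0.069063 m.
a = ω²·d²x/dθ² = (3.77)²·(-0.069063) = -0.98154 m/s²;  |a| = 0.98154 m/s².

0.982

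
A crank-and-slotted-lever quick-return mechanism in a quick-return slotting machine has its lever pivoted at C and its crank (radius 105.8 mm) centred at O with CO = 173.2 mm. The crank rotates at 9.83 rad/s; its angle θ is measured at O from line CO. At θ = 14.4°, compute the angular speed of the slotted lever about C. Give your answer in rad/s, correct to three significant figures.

3.71

ω = 9.83 rad/s
Crank pin A relative to C: A = (d + r cosθ, r sinθ); lever angle φ = atan2(r sinθ, d + r cosθ).
Differentiating tanφ: φ̇ = rω(d cosθ + r)/(d² + r² + 2dr cosθ).
d² + r² + 2dr cosθ = |CA|² = 0.0766896 m²;  d cosθ + r = +0.27356 m.
|ω_lever| = |0.1058·9.83·+0.27356| / 0.0766896 = 3.7098 rad/s.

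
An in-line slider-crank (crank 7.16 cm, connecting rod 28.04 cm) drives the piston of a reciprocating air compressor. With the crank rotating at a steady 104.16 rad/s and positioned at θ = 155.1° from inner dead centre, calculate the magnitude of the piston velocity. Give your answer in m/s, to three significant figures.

ω = 104.2 rad/s
For an in-line slider-crank, x = r cosθ + √(L² − r² sin²θ), so v = −rω sinθ·[1 + r cosθ/√(L² − r² sin²θ)].
With r = 0.0716 m, L = 0.2804 m, θ = 155.1°: √(L² − r² sin²θ) = 0.27877 m.
v = −0.0716·104.2·0.42104·[1 + 0.0716·-0.90704/0.27877] = -2.4085 m/s.
|v| = 2.4085 m/s.

2.41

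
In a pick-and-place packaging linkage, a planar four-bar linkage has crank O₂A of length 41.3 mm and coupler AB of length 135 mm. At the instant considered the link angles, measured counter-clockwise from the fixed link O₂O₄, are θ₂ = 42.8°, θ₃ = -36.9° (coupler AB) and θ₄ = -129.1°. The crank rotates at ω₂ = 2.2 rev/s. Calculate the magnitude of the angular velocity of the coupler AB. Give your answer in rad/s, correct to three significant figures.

0.596

ω₂ = 13.82 rad/s (from 2.2 rev/s).
Differentiating the loop-closure r₂e^{iθ₂}+r₃e^{iθ₃}=r₁+r₄e^{iθ₄} gives r₂ω₂e^{iθ₂}+r₃ω₃e^{iθ₃}=r₄ω₄e^{iθ₄}.
Eliminating the other unknown: ω₃ = r₂ω₂ sin(θ₄−θ₂) / [r₃ sin(θ₃−θ₄)].
Numerator sine = -0.14090; denominator sine = +0.99926.
Result = 0.0413·13.82·(-0.14090) / (0.135·(+0.99926)) = -0.59628 rad/s; magnitude 0.59628 rad/s.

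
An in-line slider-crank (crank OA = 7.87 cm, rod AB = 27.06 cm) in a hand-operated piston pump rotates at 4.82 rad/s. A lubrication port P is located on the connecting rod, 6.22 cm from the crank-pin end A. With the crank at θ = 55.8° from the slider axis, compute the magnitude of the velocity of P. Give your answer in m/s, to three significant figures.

0.365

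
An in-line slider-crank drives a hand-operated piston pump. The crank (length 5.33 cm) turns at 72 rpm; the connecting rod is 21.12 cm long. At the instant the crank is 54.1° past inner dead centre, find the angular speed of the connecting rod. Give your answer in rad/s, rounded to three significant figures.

1.14

ω = 7.54 rad/s (converted from 72 rpm).
The rod makes angle φ with the slider axis where L sinφ = r sinθ; differentiating, L cosφ·φ̇ = r ω cosθ.
L cosφ = √(L² − r² sin²θ) = 0.20674 m.
|ω_rod| = r ω |cosθ| / √(L² − r² sin²θ) = 0.0533·7.54·0.58637/0.20674 = 1.1398 rad/s.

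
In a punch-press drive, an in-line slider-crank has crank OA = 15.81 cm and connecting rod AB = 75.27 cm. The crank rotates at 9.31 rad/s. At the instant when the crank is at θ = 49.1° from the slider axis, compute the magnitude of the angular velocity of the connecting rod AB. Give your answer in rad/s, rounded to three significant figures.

1.30

ω = 9.31 rad/s
The rod makes angle φ with the slider axis where L sinφ = r sinθ; differentiating, L cosφ·φ̇ = r ω cosθ.
L cosφ = √(L² − r² sin²θ) = 0.74315 m.
|ω_rod| = r ω |cosθ| / √(L² − r² sin²θ) = 0.1581·9.31·0.65474/0.74315 = 1.2968 rad/s.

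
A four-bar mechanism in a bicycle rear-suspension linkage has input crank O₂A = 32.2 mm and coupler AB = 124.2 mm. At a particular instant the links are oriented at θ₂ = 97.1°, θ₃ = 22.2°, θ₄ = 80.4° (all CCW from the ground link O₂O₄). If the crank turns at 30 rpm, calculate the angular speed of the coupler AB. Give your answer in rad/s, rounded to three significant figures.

ω₂ = 3.142 rad/s (from 30 rpm).
Differentiating the loop-closure r₂e^{iθ₂}+r₃e^{iθ₃}=r₁+r₄e^{iθ₄} gives r₂ω₂e^{iθ₂}+r₃ω₃e^{iθ₃}=r₄ω₄e^{iθ₄}.
Eliminating the other unknown: ω₃ = r₂ω₂ sin(θ₄−θ₂) / [r₃ sin(θ₃−θ₄)].
Numerator sine = -0.28736; denominator sine = -0.84989.
Result = 0.0322·3.142·(-0.28736) / (0.1242·(-0.84989)) = +0.27539 rad/s; magnitude 0.27539 rad/s.

0.275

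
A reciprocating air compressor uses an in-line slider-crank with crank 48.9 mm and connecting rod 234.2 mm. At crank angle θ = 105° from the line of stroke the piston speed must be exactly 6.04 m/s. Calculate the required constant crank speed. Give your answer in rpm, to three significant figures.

1290

For an in-line slider-crank, |v_piston| = rω|sinθ|·[1 + r cosθ/√(L² − r² sin²θ)].
With r = 0.0489 m, L = 0.2342 m, θ = 105°: the bracketed kinematic factor |dx/dθ| = 0.044628 m.
ω = v/|dx/dθ| = 6.04/0.044628 = 135.34 rad/s.
N = 60ω/(2π) = 1292.4 rpm.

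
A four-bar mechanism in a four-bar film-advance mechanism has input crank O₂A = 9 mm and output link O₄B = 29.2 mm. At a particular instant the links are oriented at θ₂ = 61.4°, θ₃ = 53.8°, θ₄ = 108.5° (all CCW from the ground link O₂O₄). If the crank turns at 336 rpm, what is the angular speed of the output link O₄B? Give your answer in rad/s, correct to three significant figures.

ω₂ = 35.19 rad/s (from 336 rpm).
Differentiating the loop-closure r₂e^{iθ₂}+r₃e^{iθ₃}=r₁+r₄e^{iθ₄} gives r₂ω₂e^{iθ₂}+r₃ω₃e^{iθ₃}=r₄ω₄e^{iθ₄}.
Eliminating the other unknown: ω₄ = r₂ω₂ sin(θ₂−θ₃) / [r₄ sin(θ₄−θ₃)].
Numerator sine = +0.13226; denominator sine = +0.81614.
Result = 0.009·35.19·(+0.13226) / (0.0292·(+0.81614)) = +1.7574 rad/s; magnitude 1.7574 rad/s.

1.76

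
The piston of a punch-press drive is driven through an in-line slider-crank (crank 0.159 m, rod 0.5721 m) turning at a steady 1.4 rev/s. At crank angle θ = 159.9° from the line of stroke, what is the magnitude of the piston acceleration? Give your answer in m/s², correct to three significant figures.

8.90

ω = 2π·1.4 = 8.796 rad/s
x(θ) = r cosθ + √(L² − r² sin²θ); with ω constant, a = ω²·d²x/dθ².
d²x/dθ² = −r cosθ − r²(cos2θ)/√u − r⁴ sin²2θ/(4u^{3/2}),  u = L² − r² sin²θ = 0.324313 m².
Substituting r = 0.159 m, L = 0.5721 m, θ = 159.9°: d²x/dθ² = +0.11505 m.
a = ω²·d²x/dθ² = (8.796)²·(+0.11505) = +8.9022 m/s²;  |a| = 8.9022 m/s².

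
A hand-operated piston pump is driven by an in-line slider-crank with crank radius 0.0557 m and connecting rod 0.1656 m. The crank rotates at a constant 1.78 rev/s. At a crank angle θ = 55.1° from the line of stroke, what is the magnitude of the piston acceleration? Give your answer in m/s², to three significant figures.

3.21

ω = 2π·1.78 = 11.18 rad/s
x(θ) = r cosθ + √(L² − r² sin²θ); with ω constant, a = ω²·d²x/dθ².
d²x/dθ² = −r cosθ − r²(cos2θ)/√u − r⁴ sin²2θ/(4u^{3/2}),  u = L² − r² sin²θ = 0.0253365 m².
Substituting r = 0.0557 m, L = 0.1656 m, θ = 55.1°: d²x/dθ² = -0.025664 m.
a = ω²·d²x/dθ² = (11.18)²·(-0.025664) = -3.2101 m/s²;  |a| = 3.2101 m/s².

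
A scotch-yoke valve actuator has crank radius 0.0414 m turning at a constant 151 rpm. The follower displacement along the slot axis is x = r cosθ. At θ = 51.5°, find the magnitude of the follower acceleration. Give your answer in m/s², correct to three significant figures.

ω = 15.81 rad/s (from 151 rpm).
x = r cosθ ⇒ ẍ = −rω² cosθ (ω constant).
|a| = rω²|cosθ| = 0.0414·(15.81)²·|cos 51.5°| = 6.4441 m/s².

6.44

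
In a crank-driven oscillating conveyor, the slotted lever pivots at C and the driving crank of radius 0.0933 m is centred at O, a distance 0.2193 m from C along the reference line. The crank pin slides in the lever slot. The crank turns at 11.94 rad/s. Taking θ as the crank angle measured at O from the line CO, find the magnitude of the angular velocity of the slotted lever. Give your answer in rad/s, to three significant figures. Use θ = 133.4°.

2.23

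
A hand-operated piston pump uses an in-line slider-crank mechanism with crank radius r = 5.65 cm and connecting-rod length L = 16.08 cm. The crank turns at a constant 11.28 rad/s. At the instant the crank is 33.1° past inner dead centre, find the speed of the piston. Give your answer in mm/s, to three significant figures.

452

ω = 11.28 rad/s
For an in-line slider-crank, x = r cosθ + √(L² − r² sin²θ), so v = −rω sinθ·[1 + r cosθ/√(L² − r² sin²θ)].
With r = 0.0565 m, L = 0.1608 m, θ = 33.1°: √(L² − r² sin²θ) = 0.15781 m.
v = −0.0565·11.28·0.54610·[1 + 0.0565·0.83772/0.15781] = -0.45243 m/s.
|v| = 0.45243 m/s = 452.43 mm/s.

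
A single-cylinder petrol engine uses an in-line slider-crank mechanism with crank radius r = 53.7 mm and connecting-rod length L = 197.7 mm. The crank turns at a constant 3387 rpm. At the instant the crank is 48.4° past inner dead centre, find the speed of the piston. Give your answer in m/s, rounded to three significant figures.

ω = 2π·3387/60 = 354.7 rad/s
For an in-line slider-crank, x = r cosθ + √(L² − r² sin²θ), so v = −rω sinθ·[1 + r cosθ/√(L² − r² sin²θ)].
With r = 0.0537 m, L = 0.1977 m, θ = 48.4°: √(L² − r² sin²θ) = 0.19358 m.
v = −0.0537·354.7·0.74780·[1 + 0.0537·0.66393/0.19358] = -16.866 m/s.
|v| = 16.866 m/s.

16.9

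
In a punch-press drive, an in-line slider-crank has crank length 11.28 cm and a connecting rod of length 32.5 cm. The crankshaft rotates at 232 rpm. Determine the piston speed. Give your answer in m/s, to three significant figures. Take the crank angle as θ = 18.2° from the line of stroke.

ω = 2π·232/60 = 24.29 rad/s
For an in-line slider-crank, x = r cosθ + √(L² − r² sin²θ), so v = −rω sinθ·[1 + r cosθ/√(L² − r² sin²θ)].
With r = 0.1128 m, L = 0.325 m, θ = 18.2°: √(L² − r² sin²θ) = 0.32308 m.
v = −0.1128·24.29·0.31233·[1 + 0.1128·0.94997/0.32308] = -1.1398 m/s.
|v| = 1.1398 m/s.

1.14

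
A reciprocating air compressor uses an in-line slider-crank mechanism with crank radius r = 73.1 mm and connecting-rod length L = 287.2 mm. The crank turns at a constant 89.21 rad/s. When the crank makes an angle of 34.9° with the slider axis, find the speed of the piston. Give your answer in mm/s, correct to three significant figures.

ω = 89.21 rad/s
For an in-line slider-crank, x = r cosθ + √(L² − r² sin²θ), so v = −rω sinθ·[1 + r cosθ/√(L² − r² sin²θ)].
With r = 0.0731 m, L = 0.2872 m, θ = 34.9°: √(L² − r² sin²θ) = 0.28414 m.
v = −0.0731·89.21·0.57215·[1 + 0.0731·0.82015/0.28414] = -4.5184 m/s.
|v| = 4.5184 m/s = 4518.4 mm/s.

4520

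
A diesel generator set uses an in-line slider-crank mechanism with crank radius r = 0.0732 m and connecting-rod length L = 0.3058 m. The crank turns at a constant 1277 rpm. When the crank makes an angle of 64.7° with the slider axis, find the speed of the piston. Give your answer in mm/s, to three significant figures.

9780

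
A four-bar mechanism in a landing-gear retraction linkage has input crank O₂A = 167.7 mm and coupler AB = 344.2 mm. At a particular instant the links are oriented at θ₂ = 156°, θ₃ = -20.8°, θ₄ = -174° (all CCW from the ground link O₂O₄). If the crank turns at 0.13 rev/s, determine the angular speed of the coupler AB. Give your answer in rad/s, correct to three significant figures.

ω₂ = 0.8168 rad/s (from 0.13 rev/s).
Differentiating the loop-closure r₂e^{iθ₂}+r₃e^{iθ₃}=r₁+r₄e^{iθ₄} gives r₂ω₂e^{iθ₂}+r₃ω₃e^{iθ₃}=r₄ω₄e^{iθ₄}.
Eliminating the other unknown: ω₃ = r₂ω₂ sin(θ₄−θ₂) / [r₃ sin(θ₃−θ₄)].
Numerator sine = +0.50000; denominator sine = +0.45088.
Result = 0.1677·0.8168·(+0.50000) / (0.3442·(+0.45088)) = +0.44132 rad/s; magnitude 0.44132 rad/s.

0.441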